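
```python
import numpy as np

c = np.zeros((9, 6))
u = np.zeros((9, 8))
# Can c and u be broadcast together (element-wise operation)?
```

No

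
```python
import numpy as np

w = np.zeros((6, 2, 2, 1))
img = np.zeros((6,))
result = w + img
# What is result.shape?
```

(6, 2, 2, 6)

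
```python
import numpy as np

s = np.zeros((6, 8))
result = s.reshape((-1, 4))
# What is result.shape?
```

(12, 4)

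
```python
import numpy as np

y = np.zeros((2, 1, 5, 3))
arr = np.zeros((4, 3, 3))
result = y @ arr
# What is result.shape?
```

(2, 4, 5, 3)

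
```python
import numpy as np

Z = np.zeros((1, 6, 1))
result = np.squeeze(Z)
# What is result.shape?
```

(6,)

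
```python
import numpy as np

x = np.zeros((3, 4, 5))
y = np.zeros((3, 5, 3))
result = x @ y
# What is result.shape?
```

(3, 4, 3)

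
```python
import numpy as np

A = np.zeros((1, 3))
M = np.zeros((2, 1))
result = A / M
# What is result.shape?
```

(2, 3)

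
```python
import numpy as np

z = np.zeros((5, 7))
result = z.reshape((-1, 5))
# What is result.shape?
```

(7, 5)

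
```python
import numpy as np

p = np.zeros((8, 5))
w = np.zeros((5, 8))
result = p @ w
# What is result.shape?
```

(8, 8)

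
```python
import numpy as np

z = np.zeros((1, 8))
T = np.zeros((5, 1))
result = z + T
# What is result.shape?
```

(5, 8)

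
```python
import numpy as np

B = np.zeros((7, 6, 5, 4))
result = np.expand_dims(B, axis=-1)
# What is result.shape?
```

(7, 6, 5, 4, 1)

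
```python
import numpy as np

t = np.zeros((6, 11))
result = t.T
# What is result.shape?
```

(11, 6)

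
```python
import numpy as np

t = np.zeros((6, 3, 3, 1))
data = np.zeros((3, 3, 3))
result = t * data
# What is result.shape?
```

(6, 3, 3, 3)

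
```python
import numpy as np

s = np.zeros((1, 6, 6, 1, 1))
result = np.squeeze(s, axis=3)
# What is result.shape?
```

(1, 6, 6, 1)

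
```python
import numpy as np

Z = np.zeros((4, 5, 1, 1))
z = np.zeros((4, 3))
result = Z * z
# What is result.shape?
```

(4, 5, 4, 3)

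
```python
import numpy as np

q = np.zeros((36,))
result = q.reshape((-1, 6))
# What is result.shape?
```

(6, 6)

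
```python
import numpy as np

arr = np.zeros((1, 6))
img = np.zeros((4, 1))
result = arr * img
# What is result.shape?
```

(4, 6)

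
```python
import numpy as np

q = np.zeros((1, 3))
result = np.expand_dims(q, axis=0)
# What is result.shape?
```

(1, 1, 3)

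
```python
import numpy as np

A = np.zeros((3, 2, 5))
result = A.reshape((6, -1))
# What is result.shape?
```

(6, 5)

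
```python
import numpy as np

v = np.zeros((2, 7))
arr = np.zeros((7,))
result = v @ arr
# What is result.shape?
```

(2,)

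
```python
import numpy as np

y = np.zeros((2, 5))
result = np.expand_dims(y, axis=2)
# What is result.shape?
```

(2, 5, 1)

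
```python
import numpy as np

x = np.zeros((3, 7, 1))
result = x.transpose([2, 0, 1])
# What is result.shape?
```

(1, 3, 7)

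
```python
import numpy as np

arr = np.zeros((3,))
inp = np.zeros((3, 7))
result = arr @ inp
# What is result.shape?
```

(7,)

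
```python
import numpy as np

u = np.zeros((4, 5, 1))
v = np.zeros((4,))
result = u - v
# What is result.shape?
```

(4, 5, 4)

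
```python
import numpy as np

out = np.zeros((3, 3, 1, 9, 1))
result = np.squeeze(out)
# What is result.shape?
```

(3, 3, 9)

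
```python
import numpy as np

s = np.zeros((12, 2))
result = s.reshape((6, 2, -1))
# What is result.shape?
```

(6, 2, 2)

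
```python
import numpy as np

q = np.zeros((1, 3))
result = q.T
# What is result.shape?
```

(3, 1)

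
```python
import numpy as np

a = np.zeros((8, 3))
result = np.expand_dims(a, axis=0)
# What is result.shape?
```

(1, 8, 3)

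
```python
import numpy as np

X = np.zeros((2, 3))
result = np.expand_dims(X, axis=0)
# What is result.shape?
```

(1, 2, 3)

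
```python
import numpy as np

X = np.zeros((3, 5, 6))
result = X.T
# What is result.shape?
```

(6, 5, 3)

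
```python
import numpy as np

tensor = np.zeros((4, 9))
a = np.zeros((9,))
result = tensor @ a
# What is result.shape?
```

(4,)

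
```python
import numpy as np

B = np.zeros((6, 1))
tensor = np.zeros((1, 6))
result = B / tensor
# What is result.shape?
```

(6, 6)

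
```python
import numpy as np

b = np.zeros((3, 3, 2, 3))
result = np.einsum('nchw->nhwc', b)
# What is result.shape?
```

(3, 2, 3, 3)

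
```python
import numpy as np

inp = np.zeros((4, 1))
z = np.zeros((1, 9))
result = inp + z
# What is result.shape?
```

(4, 9)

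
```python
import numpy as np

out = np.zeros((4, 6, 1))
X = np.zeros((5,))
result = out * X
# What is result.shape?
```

(4, 6, 5)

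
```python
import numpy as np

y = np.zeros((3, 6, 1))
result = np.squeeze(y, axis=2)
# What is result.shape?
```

(3, 6)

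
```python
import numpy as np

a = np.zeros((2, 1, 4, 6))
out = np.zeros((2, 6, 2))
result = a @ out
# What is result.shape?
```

(2, 2, 4, 2)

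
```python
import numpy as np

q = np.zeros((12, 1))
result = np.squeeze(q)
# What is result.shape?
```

(12,)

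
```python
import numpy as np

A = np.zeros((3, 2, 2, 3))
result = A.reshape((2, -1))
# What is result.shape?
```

(2, 18)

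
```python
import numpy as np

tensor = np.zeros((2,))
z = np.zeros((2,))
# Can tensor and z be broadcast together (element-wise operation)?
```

Yes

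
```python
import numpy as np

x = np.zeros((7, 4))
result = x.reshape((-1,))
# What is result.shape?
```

(28,)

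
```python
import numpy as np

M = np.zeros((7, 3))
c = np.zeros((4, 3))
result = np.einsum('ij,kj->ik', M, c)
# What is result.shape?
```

(7, 4)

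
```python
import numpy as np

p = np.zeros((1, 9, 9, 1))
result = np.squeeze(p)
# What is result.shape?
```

(9, 9)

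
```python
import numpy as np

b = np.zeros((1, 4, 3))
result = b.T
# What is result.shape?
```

(3, 4, 1)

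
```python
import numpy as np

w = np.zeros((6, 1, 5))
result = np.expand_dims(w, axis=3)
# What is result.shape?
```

(6, 1, 5, 1)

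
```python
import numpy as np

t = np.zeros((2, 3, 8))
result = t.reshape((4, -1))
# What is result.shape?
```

(4, 12)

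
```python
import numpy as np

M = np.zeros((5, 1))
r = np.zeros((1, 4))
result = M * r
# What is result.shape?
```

(5, 4)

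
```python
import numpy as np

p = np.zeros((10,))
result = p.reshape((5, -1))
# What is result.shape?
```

(5, 2)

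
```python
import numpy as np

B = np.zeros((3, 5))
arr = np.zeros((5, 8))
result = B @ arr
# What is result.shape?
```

(3, 8)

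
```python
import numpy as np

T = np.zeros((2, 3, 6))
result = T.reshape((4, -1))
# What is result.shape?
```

(4, 9)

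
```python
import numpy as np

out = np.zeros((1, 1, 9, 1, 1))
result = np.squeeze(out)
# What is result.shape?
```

(9,)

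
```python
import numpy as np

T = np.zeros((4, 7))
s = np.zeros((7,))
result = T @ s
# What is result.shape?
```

(4,)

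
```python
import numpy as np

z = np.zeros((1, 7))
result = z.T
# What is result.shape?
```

(7, 1)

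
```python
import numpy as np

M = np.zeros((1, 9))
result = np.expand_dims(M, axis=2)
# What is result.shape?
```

(1, 9, 1)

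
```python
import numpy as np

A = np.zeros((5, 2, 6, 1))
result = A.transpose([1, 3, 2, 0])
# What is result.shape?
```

(2, 1, 6, 5)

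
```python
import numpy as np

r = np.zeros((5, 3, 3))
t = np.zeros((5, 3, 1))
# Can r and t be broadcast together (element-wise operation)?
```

Yes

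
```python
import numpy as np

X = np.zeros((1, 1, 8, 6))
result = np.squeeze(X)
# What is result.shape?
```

(8, 6)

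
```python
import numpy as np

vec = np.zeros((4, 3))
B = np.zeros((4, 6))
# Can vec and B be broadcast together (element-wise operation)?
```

No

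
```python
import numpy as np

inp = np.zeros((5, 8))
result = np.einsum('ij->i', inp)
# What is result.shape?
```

(5,)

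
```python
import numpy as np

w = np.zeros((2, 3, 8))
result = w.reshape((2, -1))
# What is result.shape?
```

(2, 24)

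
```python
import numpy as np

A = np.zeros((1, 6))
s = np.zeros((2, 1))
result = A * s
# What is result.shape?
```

(2, 6)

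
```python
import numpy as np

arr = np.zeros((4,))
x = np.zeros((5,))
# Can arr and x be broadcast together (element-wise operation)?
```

No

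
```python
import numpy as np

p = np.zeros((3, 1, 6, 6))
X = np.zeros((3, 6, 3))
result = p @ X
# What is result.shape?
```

(3, 3, 6, 3)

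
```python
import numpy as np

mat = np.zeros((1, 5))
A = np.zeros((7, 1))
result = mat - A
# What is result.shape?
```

(7, 5)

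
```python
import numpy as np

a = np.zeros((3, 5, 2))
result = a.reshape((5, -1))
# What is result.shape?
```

(5, 6)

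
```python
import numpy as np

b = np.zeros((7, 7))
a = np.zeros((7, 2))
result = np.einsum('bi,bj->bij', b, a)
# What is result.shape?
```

(7, 7, 2)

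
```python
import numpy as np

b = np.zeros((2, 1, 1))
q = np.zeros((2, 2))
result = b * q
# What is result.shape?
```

(2, 2, 2)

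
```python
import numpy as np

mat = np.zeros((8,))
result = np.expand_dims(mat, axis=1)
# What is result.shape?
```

(8, 1)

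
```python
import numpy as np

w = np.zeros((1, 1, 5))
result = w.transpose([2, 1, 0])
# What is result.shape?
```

(5, 1, 1)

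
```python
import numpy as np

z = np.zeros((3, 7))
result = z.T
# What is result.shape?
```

(7, 3)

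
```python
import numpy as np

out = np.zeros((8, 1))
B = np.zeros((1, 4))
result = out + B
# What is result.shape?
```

(8, 4)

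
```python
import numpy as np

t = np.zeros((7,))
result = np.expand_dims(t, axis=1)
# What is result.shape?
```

(7, 1)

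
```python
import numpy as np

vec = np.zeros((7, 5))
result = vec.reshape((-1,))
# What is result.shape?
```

(35,)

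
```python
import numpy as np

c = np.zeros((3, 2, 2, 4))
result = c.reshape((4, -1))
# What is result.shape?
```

(4, 12)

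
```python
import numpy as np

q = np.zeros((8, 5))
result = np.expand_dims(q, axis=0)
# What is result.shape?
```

(1, 8, 5)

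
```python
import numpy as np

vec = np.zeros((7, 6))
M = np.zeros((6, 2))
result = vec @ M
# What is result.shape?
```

(7, 2)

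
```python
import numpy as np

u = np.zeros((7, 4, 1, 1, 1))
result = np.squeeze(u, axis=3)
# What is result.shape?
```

(7, 4, 1, 1)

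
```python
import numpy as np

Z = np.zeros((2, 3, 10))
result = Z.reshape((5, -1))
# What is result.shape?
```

(5, 12)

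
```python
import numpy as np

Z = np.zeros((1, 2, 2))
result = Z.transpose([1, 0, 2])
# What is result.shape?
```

(2, 1, 2)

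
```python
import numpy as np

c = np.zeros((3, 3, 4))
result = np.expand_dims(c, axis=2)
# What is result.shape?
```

(3, 3, 1, 4)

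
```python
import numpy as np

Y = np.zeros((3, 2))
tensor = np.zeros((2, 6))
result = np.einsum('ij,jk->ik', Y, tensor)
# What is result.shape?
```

(3, 6)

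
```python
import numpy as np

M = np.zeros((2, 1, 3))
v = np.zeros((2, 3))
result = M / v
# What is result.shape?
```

(2, 2, 3)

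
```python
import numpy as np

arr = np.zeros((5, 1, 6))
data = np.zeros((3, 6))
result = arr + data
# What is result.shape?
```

(5, 3, 6)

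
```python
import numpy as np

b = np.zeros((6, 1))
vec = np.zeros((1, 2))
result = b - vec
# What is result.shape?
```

(6, 2)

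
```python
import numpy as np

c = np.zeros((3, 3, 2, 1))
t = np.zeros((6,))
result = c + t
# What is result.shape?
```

(3, 3, 2, 6)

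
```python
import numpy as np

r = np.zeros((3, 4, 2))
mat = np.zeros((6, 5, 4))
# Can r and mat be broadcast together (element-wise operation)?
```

No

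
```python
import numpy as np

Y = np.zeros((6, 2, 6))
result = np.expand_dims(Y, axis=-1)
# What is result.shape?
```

(6, 2, 6, 1)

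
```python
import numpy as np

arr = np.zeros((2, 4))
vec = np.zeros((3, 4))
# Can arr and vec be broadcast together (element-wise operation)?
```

No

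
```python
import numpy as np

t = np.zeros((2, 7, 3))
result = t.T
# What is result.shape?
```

(3, 7, 2)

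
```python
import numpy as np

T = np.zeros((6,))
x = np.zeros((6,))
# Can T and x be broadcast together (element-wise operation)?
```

Yes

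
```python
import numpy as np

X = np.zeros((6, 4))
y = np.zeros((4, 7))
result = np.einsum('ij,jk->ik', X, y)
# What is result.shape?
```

(6, 7)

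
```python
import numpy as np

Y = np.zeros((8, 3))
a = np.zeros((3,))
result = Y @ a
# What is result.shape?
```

(8,)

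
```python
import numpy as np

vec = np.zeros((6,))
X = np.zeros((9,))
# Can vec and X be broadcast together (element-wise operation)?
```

No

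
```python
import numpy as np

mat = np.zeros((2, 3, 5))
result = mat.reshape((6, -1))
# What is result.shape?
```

(6, 5)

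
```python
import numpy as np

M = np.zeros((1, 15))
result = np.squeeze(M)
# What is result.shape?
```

(15,)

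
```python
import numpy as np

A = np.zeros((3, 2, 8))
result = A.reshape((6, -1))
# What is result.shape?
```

(6, 8)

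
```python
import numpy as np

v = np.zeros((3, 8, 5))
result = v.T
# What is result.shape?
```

(5, 8, 3)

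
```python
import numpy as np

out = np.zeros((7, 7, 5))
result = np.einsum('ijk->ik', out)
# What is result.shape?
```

(7, 5)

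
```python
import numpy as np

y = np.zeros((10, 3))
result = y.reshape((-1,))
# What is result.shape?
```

(30,)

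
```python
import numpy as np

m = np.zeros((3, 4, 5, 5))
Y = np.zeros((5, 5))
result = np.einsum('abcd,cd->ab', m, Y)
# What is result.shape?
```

(3, 4)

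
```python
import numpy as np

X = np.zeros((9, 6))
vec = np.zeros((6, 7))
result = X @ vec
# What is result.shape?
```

(9, 7)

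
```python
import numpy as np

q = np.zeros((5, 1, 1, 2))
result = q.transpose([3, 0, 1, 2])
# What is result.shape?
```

(2, 5, 1, 1)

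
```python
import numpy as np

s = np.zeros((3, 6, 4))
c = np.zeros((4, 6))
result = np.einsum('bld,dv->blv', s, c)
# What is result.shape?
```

(3, 6, 6)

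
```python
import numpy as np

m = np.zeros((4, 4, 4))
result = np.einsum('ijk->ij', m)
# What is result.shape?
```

(4, 4)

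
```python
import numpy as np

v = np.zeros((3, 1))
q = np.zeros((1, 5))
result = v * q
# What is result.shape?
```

(3, 5)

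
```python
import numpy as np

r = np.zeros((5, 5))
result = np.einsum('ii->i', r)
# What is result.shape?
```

(5,)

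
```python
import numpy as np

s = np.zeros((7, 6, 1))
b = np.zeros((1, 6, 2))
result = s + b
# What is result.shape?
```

(7, 6, 2)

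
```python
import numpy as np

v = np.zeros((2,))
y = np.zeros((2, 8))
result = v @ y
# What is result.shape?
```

(8,)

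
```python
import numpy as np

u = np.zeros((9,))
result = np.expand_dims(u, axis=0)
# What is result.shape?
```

(1, 9)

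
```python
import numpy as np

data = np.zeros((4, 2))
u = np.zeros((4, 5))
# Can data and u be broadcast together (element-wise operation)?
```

No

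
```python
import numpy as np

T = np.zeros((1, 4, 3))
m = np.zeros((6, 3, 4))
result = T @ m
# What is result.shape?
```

(6, 4, 4)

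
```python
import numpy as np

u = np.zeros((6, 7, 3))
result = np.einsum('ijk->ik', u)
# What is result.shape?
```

(6, 3)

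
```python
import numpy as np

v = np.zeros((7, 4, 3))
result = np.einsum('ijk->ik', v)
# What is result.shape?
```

(7, 3)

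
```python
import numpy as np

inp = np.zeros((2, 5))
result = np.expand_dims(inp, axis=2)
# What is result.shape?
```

(2, 5, 1)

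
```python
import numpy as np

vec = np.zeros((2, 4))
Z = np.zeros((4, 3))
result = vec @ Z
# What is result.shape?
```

(2, 3)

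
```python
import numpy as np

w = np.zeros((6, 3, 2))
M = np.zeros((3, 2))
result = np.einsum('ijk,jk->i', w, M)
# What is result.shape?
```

(6,)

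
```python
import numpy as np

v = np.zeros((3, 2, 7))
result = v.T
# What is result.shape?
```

(7, 2, 3)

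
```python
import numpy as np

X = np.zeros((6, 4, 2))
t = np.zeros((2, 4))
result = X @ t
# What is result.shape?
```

(6, 4, 4)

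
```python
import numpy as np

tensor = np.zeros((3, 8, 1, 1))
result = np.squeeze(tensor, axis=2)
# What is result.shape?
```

(3, 8, 1)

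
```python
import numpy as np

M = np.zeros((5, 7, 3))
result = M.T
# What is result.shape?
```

(3, 7, 5)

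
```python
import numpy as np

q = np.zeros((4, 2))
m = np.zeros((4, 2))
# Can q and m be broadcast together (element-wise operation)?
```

Yes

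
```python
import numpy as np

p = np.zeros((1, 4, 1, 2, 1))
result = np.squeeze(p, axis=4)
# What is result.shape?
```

(1, 4, 1, 2)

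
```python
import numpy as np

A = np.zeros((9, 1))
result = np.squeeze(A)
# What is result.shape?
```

(9,)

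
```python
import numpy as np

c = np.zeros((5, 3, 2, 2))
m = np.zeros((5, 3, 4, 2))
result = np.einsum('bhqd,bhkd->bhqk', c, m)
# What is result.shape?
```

(5, 3, 2, 4)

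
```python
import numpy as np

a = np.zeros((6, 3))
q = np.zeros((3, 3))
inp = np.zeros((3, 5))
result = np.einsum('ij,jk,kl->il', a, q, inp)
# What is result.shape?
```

(6, 5)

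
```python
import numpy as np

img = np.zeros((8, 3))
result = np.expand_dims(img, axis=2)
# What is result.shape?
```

(8, 3, 1)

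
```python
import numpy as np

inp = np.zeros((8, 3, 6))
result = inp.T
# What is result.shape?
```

(6, 3, 8)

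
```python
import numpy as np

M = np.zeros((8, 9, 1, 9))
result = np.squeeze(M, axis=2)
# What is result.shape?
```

(8, 9, 9)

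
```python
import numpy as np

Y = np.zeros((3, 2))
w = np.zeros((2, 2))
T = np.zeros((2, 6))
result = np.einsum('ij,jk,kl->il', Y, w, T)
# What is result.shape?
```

(3, 6)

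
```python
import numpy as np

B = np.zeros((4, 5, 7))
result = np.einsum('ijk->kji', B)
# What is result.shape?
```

(7, 5, 4)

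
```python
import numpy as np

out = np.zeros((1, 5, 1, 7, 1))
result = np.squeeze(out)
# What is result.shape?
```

(5, 7)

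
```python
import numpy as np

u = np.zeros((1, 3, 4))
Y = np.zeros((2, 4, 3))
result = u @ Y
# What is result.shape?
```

(2, 3, 3)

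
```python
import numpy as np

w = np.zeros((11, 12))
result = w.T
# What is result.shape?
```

(12, 11)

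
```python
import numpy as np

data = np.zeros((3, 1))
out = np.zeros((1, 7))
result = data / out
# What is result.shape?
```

(3, 7)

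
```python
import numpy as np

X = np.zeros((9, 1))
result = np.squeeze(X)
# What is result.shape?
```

(9,)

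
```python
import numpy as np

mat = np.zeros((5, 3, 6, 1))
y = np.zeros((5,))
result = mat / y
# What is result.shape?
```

(5, 3, 6, 5)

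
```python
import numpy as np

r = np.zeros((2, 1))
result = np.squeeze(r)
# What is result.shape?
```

(2,)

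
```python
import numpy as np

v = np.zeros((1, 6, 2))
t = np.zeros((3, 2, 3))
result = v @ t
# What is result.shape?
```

(3, 6, 3)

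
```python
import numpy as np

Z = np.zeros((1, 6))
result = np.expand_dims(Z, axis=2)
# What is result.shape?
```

(1, 6, 1)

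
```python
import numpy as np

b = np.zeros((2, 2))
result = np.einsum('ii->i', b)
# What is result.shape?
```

(2,)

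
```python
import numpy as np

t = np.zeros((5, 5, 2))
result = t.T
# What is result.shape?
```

(2, 5, 5)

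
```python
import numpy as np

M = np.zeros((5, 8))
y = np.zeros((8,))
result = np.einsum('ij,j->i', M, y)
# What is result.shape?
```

(5,)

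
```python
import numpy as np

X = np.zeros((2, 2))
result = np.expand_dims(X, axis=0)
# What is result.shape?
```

(1, 2, 2)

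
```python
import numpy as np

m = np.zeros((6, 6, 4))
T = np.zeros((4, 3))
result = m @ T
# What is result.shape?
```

(6, 6, 3)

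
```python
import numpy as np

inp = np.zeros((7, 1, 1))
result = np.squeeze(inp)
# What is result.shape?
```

(7,)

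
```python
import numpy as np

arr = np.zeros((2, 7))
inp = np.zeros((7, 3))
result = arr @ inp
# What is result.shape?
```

(2, 3)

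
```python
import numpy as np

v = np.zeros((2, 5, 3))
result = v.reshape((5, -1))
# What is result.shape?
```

(5, 6)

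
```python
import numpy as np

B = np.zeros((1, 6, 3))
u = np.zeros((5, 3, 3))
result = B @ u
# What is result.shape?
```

(5, 6, 3)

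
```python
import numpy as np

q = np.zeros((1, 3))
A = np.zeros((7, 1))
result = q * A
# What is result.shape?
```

(7, 3)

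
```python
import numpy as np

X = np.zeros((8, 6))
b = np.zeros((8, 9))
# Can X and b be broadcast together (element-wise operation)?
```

No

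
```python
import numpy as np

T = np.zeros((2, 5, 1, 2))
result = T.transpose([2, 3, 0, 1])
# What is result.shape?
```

(1, 2, 2, 5)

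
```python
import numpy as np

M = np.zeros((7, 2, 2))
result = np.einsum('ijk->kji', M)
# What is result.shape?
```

(2, 2, 7)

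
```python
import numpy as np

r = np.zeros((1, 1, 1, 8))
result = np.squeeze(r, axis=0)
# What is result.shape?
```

(1, 1, 8)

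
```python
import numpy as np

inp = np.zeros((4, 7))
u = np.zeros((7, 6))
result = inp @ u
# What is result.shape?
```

(4, 6)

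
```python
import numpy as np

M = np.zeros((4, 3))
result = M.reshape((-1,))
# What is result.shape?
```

(12,)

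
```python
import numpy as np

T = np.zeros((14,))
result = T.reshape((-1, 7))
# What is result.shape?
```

(2, 7)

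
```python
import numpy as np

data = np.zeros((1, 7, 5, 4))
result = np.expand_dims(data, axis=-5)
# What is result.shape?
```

(1, 1, 7, 5, 4)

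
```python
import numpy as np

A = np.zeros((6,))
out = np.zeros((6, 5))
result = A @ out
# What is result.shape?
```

(5,)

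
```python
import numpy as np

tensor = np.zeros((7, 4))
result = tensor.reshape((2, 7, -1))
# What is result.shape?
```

(2, 7, 2)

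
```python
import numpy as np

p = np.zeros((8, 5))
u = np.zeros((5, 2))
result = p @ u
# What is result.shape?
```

(8, 2)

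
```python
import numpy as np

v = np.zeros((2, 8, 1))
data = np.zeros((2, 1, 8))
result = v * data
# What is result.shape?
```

(2, 8, 8)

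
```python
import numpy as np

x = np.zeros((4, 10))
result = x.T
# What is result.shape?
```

(10, 4)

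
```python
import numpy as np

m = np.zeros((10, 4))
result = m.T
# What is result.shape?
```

(4, 10)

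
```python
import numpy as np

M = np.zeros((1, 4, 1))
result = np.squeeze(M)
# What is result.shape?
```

(4,)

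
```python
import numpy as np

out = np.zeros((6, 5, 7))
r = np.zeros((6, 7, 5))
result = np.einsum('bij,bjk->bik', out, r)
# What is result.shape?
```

(6, 5, 5)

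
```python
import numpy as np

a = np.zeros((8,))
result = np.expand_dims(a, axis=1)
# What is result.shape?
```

(8, 1)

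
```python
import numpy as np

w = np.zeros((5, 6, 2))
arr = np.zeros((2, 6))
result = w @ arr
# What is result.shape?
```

(5, 6, 6)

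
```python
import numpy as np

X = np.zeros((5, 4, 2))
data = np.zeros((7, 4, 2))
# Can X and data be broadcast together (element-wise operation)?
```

No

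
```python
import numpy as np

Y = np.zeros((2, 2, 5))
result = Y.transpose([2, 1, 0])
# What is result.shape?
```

(5, 2, 2)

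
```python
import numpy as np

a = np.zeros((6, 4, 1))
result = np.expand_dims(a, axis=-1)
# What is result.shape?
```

(6, 4, 1, 1)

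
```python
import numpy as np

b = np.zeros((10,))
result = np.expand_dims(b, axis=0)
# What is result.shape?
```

(1, 10)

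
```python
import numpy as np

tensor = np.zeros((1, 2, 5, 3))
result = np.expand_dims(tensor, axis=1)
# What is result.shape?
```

(1, 1, 2, 5, 3)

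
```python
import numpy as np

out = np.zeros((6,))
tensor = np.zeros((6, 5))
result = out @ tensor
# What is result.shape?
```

(5,)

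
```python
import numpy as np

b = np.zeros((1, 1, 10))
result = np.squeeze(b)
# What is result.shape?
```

(10,)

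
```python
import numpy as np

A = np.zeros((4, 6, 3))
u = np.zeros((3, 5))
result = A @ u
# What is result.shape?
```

(4, 6, 5)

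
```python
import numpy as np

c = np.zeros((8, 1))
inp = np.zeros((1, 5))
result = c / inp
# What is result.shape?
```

(8, 5)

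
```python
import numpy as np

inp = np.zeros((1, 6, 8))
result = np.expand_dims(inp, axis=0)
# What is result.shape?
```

(1, 1, 6, 8)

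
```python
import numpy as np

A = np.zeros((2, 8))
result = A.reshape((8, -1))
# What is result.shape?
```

(8, 2)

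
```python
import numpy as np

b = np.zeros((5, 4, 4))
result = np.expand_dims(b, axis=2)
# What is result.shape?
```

(5, 4, 1, 4)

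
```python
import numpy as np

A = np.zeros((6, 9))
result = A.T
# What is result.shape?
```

(9, 6)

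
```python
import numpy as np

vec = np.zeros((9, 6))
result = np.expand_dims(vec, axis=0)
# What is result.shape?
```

(1, 9, 6)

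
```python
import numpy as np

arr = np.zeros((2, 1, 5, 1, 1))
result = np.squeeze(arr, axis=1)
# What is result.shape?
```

(2, 5, 1, 1)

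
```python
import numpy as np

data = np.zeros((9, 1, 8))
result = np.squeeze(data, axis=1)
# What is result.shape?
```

(9, 8)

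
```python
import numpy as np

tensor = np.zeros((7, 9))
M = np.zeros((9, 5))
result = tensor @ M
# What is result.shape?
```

(7, 5)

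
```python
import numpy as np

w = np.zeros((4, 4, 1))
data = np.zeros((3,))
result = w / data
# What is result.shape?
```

(4, 4, 3)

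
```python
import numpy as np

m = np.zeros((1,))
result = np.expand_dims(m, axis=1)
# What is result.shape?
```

(1, 1)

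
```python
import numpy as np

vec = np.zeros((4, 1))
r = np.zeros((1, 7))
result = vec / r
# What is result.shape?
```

(4, 7)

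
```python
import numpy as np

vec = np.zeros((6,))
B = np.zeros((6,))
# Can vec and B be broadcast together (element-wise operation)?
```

Yes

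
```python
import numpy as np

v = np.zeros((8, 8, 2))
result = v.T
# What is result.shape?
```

(2, 8, 8)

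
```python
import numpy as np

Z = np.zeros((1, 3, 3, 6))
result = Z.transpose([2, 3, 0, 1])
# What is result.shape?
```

(3, 6, 1, 3)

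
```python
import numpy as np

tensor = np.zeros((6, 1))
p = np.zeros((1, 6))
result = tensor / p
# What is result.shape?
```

(6, 6)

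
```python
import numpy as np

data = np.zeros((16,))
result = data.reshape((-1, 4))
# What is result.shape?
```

(4, 4)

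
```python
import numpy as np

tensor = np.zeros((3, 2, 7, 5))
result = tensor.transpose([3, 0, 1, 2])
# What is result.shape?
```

(5, 3, 2, 7)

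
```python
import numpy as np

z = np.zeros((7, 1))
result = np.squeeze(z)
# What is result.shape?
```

(7,)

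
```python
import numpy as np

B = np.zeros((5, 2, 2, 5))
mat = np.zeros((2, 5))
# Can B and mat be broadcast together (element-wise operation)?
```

Yes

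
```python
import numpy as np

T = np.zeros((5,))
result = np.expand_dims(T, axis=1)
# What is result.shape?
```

(5, 1)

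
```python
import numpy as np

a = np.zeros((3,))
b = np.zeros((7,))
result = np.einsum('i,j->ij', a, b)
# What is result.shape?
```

(3, 7)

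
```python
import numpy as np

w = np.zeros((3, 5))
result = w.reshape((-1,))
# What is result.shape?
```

(15,)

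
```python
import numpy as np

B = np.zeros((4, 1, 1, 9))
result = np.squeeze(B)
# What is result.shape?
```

(4, 9)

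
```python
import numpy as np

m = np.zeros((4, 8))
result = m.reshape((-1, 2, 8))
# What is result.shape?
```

(2, 2, 8)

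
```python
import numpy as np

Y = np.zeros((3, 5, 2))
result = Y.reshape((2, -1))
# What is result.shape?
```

(2, 15)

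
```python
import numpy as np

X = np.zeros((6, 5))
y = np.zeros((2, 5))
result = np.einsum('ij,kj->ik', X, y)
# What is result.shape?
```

(6, 2)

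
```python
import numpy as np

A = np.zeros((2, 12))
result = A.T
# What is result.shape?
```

(12, 2)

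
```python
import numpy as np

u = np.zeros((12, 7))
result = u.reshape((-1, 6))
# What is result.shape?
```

(14, 6)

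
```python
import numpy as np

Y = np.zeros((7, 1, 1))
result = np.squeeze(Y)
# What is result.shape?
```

(7,)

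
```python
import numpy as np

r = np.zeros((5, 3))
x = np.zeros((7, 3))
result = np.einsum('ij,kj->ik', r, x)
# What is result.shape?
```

(5, 7)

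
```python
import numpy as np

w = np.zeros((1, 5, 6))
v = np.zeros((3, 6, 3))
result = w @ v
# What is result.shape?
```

(3, 5, 3)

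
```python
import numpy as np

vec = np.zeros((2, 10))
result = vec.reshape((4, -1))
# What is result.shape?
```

(4, 5)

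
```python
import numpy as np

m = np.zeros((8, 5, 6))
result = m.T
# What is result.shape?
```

(6, 5, 8)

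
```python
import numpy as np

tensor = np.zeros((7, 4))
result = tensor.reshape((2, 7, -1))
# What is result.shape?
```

(2, 7, 2)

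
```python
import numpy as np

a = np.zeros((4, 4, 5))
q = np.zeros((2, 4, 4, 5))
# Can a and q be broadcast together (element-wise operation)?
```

Yes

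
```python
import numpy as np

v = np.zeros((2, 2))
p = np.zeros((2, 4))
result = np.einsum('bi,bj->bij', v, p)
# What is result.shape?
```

(2, 2, 4)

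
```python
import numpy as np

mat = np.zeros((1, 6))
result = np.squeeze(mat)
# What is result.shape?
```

(6,)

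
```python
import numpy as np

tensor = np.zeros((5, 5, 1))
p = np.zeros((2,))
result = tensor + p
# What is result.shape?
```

(5, 5, 2)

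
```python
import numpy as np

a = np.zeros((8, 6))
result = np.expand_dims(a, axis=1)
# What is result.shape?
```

(8, 1, 6)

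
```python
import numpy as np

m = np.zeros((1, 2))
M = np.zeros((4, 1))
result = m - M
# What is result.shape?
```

(4, 2)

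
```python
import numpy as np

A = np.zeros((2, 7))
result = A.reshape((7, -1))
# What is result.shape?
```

(7, 2)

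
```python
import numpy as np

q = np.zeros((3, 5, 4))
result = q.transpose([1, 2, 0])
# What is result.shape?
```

(5, 4, 3)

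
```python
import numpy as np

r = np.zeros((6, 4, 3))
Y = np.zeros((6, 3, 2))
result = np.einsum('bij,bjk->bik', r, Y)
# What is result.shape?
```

(6, 4, 2)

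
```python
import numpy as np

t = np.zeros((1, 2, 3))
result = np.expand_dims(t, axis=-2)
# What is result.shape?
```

(1, 2, 1, 3)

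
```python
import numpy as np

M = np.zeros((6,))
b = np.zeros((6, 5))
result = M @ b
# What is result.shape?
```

(5,)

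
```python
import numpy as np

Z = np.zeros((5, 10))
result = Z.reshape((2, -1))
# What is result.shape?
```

(2, 25)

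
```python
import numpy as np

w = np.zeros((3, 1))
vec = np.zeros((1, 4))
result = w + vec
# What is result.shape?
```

(3, 4)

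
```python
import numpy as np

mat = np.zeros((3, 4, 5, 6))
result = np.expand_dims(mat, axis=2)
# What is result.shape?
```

(3, 4, 1, 5, 6)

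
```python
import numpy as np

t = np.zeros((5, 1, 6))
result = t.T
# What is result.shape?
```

(6, 1, 5)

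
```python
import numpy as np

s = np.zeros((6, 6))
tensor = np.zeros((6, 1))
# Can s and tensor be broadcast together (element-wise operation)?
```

Yes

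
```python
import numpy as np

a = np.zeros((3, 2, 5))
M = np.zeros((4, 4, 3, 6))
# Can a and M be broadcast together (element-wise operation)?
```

No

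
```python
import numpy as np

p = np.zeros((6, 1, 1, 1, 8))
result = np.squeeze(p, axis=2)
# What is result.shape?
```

(6, 1, 1, 8)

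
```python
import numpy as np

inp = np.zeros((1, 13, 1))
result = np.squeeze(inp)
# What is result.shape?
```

(13,)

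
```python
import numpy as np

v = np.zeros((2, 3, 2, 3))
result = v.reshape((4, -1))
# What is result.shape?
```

(4, 9)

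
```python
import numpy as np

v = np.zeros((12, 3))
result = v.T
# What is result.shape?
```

(3, 12)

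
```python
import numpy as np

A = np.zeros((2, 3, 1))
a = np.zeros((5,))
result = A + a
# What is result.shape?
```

(2, 3, 5)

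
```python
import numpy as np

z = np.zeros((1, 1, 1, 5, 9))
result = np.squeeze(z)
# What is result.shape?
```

(5, 9)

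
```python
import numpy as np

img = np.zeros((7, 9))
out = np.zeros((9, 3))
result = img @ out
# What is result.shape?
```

(7, 3)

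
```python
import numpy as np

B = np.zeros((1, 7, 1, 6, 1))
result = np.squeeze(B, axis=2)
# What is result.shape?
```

(1, 7, 6, 1)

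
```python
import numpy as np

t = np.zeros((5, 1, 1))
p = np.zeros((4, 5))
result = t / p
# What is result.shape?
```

(5, 4, 5)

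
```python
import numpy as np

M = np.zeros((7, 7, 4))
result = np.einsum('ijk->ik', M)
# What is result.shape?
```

(7, 4)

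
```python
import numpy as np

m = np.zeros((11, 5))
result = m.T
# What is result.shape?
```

(5, 11)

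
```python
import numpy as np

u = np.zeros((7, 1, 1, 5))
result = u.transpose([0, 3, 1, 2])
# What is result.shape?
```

(7, 5, 1, 1)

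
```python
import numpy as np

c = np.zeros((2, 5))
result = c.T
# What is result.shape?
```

(5, 2)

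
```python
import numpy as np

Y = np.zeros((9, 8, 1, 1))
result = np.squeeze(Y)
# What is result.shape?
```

(9, 8)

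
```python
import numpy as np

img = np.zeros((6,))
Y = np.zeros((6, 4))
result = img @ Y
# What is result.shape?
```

(4,)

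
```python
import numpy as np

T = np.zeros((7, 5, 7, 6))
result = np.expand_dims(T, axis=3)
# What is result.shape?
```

(7, 5, 7, 1, 6)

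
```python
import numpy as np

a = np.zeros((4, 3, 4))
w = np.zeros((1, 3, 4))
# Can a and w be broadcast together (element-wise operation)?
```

Yes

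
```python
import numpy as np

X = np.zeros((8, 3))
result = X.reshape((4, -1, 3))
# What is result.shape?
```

(4, 2, 3)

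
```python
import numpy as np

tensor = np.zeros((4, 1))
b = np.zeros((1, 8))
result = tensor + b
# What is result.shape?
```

(4, 8)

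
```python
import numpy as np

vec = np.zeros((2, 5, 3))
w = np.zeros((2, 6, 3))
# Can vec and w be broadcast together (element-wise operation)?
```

No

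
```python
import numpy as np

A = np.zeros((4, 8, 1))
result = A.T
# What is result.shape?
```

(1, 8, 4)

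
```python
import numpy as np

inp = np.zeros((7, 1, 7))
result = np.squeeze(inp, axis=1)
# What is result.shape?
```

(7, 7)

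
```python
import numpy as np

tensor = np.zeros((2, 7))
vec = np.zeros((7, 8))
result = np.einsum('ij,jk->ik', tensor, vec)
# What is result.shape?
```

(2, 8)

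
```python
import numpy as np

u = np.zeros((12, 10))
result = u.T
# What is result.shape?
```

(10, 12)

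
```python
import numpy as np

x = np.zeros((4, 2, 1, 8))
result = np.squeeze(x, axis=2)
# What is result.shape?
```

(4, 2, 8)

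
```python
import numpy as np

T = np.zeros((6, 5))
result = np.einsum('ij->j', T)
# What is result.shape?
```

(5,)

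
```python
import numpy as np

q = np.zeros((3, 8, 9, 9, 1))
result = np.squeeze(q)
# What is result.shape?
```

(3, 8, 9, 9)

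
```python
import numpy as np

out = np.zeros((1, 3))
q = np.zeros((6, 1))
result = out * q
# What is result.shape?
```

(6, 3)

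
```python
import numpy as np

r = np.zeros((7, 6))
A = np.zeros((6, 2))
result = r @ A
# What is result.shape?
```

(7, 2)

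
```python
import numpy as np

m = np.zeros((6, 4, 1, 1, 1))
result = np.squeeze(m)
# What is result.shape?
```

(6, 4)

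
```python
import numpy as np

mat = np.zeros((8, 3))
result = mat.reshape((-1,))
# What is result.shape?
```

(24,)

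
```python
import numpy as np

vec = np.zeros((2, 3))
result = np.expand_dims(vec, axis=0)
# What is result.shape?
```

(1, 2, 3)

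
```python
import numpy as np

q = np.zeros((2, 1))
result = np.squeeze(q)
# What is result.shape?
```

(2,)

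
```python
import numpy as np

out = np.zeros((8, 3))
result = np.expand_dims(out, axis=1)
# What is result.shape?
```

(8, 1, 3)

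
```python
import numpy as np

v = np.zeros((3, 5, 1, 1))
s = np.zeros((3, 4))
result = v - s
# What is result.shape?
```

(3, 5, 3, 4)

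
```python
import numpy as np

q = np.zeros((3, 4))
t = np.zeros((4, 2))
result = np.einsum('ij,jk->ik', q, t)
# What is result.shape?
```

(3, 2)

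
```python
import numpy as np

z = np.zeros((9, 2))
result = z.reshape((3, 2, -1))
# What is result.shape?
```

(3, 2, 3)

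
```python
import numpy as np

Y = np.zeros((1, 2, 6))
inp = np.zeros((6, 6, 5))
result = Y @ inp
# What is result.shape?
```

(6, 2, 5)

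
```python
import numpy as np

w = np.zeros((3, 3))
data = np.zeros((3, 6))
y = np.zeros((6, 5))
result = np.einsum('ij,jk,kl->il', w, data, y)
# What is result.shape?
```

(3, 5)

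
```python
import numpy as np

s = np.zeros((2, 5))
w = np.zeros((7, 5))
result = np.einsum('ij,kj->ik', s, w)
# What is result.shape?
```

(2, 7)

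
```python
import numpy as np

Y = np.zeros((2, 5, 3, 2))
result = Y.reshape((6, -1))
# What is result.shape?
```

(6, 10)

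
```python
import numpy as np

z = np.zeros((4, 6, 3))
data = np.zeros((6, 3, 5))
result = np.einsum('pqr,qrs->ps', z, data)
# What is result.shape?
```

(4, 5)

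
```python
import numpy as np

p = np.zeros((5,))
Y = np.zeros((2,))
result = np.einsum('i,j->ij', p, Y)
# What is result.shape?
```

(5, 2)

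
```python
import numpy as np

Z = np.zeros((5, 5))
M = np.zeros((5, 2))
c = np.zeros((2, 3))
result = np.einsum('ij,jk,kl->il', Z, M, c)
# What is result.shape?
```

(5, 3)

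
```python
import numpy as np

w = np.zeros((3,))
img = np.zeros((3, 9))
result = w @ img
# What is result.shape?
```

(9,)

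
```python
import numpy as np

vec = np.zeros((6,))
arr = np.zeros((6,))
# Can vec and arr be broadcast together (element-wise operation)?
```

Yes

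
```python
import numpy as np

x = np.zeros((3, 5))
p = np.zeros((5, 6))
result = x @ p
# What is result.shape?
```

(3, 6)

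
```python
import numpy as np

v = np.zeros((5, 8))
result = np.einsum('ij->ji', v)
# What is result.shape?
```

(8, 5)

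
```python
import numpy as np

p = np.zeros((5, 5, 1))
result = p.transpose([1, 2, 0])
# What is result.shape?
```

(5, 1, 5)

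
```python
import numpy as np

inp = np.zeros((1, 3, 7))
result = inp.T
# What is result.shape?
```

(7, 3, 1)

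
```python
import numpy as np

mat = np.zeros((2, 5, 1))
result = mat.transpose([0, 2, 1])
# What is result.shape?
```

(2, 1, 5)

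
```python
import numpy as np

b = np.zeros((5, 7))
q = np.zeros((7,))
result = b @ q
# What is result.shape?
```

(5,)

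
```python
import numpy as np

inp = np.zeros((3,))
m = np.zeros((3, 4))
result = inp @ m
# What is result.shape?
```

(4,)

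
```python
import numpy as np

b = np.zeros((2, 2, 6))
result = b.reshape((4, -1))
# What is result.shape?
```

(4, 6)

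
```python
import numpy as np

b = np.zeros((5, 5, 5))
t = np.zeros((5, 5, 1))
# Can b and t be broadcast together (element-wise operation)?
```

Yes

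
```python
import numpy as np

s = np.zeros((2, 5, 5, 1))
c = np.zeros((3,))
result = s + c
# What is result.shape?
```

(2, 5, 5, 3)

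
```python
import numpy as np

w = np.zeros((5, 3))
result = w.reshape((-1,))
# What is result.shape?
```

(15,)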